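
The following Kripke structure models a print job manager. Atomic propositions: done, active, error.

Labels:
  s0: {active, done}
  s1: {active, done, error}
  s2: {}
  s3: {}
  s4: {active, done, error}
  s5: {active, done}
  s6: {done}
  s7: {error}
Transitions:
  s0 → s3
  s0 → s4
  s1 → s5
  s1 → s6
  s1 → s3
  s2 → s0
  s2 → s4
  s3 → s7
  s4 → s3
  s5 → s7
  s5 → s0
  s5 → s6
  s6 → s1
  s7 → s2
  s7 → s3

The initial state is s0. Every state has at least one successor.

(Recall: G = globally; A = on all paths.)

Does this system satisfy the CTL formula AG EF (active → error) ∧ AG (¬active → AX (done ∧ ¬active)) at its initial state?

States satisfying EF (active → error): {s0, s1, s2, s3, s4, s5, s6, s7}.
States satisfying AG EF (active → error): {s0, s1, s2, s3, s4, s5, s6, s7}.
States satisfying ¬active → AX (done ∧ ¬active): {s0, s1, s4, s5}.
States satisfying AG (¬active → AX (done ∧ ¬active)): ∅.
States satisfying AG EF (active → error) ∧ AG (¬active → AX (done ∧ ¬active)): ∅.
s0 ∉ Sat(AG EF (active → error) ∧ AG (¬active → AX (done ∧ ¬active))).

Does not hold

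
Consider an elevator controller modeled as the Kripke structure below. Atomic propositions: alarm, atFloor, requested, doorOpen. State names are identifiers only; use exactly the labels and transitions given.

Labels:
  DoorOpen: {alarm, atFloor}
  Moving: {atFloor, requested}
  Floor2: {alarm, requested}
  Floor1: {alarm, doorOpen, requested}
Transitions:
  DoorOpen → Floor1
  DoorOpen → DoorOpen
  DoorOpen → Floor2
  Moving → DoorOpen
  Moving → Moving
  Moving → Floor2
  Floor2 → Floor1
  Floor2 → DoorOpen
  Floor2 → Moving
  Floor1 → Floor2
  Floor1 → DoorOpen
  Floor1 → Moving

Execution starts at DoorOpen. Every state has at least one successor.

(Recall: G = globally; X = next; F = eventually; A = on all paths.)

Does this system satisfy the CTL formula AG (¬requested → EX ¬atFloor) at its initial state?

States satisfying ¬requested → EX ¬atFloor: {DoorOpen, Moving, Floor2, Floor1}.
States satisfying AG (¬requested → EX ¬atFloor): {DoorOpen, Moving, Floor2, Floor1}.
Every state reachable from DoorOpen satisfies ¬requested → EX ¬atFloor.
DoorOpen ∈ Sat(AG (¬requested → EX ¬atFloor)).

Yes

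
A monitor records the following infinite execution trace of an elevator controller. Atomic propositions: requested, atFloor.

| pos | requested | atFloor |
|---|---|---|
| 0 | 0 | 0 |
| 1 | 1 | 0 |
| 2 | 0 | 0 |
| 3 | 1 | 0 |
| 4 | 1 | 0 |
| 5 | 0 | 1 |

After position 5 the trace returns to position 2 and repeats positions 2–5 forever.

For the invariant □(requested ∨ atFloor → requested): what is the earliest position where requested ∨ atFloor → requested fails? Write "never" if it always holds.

5

Check requested ∨ atFloor → requested at each position in order: 0 ✓, 1 ✓, 2 ✓, 3 ✓, 4 ✓.
At position 5 the labels are {atFloor}, so requested ∨ atFloor → requested is false there. This is the first violation.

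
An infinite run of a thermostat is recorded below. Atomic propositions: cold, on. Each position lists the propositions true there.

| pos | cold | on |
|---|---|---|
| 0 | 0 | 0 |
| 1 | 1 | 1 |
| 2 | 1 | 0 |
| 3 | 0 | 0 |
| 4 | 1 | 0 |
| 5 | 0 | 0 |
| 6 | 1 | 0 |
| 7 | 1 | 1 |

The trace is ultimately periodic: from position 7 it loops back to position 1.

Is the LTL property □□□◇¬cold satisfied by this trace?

□□◇¬cold holds at every position 0..7, and those are all positions ever visited, so □□□◇¬cold holds.

Yes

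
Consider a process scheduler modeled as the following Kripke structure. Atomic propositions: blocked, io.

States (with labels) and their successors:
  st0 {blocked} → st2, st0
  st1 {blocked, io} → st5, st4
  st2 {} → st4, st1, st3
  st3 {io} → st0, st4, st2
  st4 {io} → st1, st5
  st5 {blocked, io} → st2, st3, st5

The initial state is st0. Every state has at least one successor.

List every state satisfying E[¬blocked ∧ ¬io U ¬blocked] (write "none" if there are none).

States satisfying ¬blocked ∧ ¬io: {st2}.
States satisfying ¬blocked: {st2, st3, st4}.
States satisfying E[¬blocked ∧ ¬io U ¬blocked]: {st2, st3, st4}.

{st2, st3, st4}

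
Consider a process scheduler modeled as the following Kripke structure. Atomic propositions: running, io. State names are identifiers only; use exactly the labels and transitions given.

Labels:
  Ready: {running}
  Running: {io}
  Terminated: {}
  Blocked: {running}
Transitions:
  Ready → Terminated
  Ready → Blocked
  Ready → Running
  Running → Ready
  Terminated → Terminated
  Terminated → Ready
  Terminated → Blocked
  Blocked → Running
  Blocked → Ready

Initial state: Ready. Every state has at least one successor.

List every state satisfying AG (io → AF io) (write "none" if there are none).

States satisfying io → AF io: {Ready, Running, Terminated, Blocked}.
States satisfying AG (io → AF io): {Ready, Running, Terminated, Blocked}.

{Ready, Running, Terminated, Blocked}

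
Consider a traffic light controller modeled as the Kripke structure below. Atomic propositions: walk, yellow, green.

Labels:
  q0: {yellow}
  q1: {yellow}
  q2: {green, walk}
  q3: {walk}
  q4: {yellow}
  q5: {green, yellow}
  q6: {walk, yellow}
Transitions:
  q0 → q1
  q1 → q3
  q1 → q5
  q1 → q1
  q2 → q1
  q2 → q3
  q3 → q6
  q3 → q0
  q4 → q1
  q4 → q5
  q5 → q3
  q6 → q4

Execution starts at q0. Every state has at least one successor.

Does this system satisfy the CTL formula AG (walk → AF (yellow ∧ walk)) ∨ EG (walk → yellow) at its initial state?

Satisfied

States satisfying walk → AF (yellow ∧ walk): {q0, q1, q4, q5, q6}.
States satisfying AG (walk → AF (yellow ∧ walk)): ∅.
States satisfying walk → yellow: {q0, q1, q4, q5, q6}.
States satisfying EG (walk → yellow): {q0, q1, q4, q6}.
States satisfying AG (walk → AF (yellow ∧ walk)) ∨ EG (walk → yellow): {q0, q1, q4, q6}.
q0 ∈ Sat(AG (walk → AF (yellow ∧ walk)) ∨ EG (walk → yellow)).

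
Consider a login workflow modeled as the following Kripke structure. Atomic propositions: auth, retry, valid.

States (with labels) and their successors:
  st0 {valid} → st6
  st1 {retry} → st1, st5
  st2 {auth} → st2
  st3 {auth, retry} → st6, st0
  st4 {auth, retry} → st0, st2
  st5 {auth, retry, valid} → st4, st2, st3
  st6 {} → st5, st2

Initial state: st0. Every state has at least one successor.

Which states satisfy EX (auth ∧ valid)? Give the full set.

{st1, st6}

States satisfying auth ∧ valid: {st5}.
States satisfying EX (auth ∧ valid): {st1, st6}.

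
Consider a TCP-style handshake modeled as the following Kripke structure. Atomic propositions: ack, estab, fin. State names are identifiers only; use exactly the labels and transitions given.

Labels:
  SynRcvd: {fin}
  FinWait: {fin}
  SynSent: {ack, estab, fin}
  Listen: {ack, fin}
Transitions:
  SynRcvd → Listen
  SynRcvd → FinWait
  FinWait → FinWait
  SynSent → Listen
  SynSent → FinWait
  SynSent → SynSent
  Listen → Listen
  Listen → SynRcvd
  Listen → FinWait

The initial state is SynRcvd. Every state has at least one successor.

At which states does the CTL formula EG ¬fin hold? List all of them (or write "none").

States satisfying ¬fin: ∅.
States satisfying EG ¬fin: ∅.

none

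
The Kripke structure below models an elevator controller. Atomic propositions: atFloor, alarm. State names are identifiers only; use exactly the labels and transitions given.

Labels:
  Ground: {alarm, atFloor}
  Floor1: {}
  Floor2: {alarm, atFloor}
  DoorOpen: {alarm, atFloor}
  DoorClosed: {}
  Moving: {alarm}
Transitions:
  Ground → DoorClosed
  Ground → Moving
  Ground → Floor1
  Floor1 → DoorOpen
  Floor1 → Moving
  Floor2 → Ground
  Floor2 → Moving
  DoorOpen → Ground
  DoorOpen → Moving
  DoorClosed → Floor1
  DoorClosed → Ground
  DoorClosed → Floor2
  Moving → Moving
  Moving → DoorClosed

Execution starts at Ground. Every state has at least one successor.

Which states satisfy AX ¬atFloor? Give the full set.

{Ground, Moving}

States satisfying ¬atFloor: {Floor1, DoorClosed, Moving}.
States satisfying AX ¬atFloor: {Ground, Moving}.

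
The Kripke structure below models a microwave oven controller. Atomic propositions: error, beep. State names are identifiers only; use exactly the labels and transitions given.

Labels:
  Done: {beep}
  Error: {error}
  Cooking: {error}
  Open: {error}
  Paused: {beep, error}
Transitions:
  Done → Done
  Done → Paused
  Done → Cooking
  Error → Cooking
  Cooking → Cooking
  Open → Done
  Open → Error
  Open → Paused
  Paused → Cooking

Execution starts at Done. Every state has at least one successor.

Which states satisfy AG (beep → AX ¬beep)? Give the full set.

States satisfying beep → AX ¬beep: {Error, Cooking, Open, Paused}.
States satisfying AG (beep → AX ¬beep): {Error, Cooking, Paused}.

{Error, Cooking, Paused}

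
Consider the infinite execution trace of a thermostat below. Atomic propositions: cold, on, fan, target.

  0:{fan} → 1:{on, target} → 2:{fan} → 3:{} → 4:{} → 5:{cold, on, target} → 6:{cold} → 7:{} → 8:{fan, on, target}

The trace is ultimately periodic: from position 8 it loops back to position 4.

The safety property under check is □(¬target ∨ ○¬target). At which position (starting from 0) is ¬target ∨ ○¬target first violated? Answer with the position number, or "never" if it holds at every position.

never

¬target ∨ ○¬target holds at every position 0..8, and those are all the positions the trace ever visits, so the invariant □(¬target ∨ ○¬target) is never violated.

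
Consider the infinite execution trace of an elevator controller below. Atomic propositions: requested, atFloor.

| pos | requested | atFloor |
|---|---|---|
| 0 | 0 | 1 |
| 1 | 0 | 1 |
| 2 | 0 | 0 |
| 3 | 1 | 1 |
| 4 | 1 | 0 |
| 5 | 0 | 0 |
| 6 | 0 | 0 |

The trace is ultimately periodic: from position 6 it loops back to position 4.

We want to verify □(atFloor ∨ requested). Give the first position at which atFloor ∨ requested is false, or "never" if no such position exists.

Check atFloor ∨ requested at each position in order: 0 ✓, 1 ✓.
At position 2 the labels are {}, so atFloor ∨ requested is false there. This is the first violation.

2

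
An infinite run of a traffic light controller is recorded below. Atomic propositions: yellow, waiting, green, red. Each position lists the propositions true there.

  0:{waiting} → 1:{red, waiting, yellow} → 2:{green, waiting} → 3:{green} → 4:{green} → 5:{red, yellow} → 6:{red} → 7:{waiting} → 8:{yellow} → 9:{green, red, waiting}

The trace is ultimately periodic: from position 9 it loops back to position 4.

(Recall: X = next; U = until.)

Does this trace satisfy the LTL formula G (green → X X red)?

Does not hold

green → X X red must hold at every position from 0 onward. It fails at position 2, so G (green → X X red) is false.
Positions where green holds: 2, 3, 4, 9.
Check X X red at each: 2→fails, 3→ok, 4→ok, 9→ok.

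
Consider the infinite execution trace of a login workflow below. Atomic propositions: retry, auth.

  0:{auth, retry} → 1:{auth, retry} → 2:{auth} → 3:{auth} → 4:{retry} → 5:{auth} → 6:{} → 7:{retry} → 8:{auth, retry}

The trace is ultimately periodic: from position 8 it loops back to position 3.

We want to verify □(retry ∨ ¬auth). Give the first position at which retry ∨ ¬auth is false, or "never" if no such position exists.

Check retry ∨ ¬auth at each position in order: 0 ✓, 1 ✓.
At position 2 the labels are {auth}, so retry ∨ ¬auth is false there. This is the first violation.

2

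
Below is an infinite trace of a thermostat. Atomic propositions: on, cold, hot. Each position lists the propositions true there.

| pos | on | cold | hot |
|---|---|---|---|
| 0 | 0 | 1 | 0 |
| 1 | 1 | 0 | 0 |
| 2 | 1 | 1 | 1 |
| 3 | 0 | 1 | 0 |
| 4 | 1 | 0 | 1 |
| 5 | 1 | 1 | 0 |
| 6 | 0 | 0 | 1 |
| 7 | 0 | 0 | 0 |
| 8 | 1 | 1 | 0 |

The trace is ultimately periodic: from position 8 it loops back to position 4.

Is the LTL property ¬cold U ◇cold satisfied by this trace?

Yes

Walking from position 0: ◇cold first holds at position 0, and ¬cold holds at every earlier position along the way, so ¬cold U ◇cold holds.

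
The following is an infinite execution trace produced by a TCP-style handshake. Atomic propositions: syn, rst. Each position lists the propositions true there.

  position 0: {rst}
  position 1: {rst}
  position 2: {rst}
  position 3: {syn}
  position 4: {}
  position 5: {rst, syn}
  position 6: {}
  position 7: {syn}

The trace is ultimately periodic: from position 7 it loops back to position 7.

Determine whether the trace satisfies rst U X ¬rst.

Walking from position 0: X ¬rst first holds at position 2, and rst holds at every earlier position along the way, so rst U X ¬rst holds.

Holds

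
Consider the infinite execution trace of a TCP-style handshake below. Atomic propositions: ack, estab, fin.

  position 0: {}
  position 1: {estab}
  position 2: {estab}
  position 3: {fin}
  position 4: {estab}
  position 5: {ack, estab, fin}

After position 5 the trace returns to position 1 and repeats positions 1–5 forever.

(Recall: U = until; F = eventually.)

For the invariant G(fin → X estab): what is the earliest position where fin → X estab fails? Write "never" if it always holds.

fin → X estab holds at every position 0..5, and those are all the positions the trace ever visits, so the invariant G(fin → X estab) is never violated.

never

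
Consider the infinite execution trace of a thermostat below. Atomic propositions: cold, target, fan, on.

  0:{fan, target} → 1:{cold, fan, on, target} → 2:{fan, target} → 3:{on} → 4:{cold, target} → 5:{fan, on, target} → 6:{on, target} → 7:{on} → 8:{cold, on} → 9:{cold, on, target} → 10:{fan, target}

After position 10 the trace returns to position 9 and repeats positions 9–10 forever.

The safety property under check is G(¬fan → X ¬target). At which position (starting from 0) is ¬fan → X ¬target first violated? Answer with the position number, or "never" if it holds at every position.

3

Check ¬fan → X ¬target at each position in order: 0 ✓, 1 ✓, 2 ✓.
At position 3 the labels are {on} and the next position 4 has {cold, target}, so ¬fan → X ¬target is false there. This is the first violation.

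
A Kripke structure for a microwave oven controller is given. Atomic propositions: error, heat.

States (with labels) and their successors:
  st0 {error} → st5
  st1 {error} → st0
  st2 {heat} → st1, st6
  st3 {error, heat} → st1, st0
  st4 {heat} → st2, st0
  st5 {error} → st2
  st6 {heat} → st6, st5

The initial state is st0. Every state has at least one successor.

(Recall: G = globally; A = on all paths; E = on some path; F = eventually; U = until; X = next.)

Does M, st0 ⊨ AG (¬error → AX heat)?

States satisfying ¬error → AX heat: {st0, st1, st3, st5}.
States satisfying AG (¬error → AX heat): ∅.
st2 is reachable from st0 and violates ¬error → AX heat, so AG fails at st0.
st0 ∉ Sat(AG (¬error → AX heat)).

No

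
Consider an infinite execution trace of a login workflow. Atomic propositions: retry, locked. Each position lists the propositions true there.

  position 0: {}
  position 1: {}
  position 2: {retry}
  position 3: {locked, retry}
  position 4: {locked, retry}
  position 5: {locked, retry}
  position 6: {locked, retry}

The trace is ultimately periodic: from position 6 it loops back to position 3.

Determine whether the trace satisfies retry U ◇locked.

Walking from position 0: ◇locked first holds at position 0, and retry holds at every earlier position along the way, so retry U ◇locked holds.

Yes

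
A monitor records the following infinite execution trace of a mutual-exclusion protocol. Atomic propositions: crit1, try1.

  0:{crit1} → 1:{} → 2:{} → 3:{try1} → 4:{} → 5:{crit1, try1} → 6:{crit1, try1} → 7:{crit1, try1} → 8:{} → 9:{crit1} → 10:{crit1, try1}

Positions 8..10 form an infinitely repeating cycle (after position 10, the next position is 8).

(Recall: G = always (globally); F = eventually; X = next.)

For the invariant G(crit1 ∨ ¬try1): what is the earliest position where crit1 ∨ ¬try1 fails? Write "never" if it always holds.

Check crit1 ∨ ¬try1 at each position in order: 0 ✓, 1 ✓, 2 ✓.
At position 3 the labels are {try1}, so crit1 ∨ ¬try1 is false there. This is the first violation.

3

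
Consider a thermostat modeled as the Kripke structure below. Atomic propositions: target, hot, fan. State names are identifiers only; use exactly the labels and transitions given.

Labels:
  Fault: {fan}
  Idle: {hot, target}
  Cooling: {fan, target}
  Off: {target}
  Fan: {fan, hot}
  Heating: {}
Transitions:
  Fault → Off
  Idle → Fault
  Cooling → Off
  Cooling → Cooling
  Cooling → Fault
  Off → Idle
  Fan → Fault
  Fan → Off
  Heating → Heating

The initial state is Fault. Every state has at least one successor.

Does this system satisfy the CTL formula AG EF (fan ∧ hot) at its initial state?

Does not hold

States satisfying EF (fan ∧ hot): {Fan}.
States satisfying AG EF (fan ∧ hot): ∅.
Fault is reachable from Fault and violates EF (fan ∧ hot), so AG fails at Fault.
Fault ∉ Sat(AG EF (fan ∧ hot)).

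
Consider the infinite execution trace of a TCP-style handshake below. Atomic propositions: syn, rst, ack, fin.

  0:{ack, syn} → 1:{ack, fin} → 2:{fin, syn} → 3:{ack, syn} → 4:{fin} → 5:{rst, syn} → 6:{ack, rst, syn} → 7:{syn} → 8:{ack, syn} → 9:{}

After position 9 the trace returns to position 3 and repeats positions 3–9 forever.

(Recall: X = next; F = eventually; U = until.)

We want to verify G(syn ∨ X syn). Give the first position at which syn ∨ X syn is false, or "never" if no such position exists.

syn ∨ X syn holds at every position 0..9, and those are all the positions the trace ever visits, so the invariant G(syn ∨ X syn) is never violated.

never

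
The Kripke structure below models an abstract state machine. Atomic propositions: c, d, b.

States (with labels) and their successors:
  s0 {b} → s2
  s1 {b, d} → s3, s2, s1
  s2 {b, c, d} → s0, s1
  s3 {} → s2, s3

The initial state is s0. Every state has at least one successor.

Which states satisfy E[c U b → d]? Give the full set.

States satisfying c: {s2}.
States satisfying b → d: {s1, s2, s3}.
States satisfying E[c U b → d]: {s1, s2, s3}.

{s1, s2, s3}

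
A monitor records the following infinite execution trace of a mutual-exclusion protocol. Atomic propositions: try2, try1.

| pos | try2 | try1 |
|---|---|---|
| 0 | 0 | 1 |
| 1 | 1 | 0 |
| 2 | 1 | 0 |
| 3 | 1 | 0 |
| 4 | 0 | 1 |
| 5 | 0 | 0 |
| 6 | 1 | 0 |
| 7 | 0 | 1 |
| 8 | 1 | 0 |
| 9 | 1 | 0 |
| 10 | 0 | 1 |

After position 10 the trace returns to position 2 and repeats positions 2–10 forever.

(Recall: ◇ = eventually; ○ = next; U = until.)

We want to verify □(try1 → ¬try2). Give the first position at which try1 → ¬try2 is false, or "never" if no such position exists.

try1 → ¬try2 holds at every position 0..10, and those are all the positions the trace ever visits, so the invariant □(try1 → ¬try2) is never violated.

never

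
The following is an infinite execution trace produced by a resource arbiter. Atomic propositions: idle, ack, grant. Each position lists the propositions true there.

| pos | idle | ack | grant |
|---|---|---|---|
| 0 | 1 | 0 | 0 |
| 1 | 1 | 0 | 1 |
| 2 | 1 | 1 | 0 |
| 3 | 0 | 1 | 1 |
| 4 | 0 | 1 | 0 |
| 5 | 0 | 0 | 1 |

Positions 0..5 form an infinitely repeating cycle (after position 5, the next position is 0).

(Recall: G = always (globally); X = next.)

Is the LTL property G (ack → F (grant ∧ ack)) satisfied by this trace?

Yes

ack → F (grant ∧ ack) holds at every position 0..5, and those are all positions ever visited, so G (ack → F (grant ∧ ack)) holds.
Positions where ack holds: 2, 3, 4.
Check F (grant ∧ ack) at each: 2→ok, 3→ok, 4→ok.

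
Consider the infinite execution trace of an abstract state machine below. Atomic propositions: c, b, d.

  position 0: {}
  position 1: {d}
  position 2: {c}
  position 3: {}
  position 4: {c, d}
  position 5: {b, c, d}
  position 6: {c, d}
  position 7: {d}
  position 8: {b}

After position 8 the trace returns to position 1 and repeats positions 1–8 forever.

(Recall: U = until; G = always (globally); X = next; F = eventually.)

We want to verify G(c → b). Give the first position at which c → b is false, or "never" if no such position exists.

Check c → b at each position in order: 0 ✓, 1 ✓.
At position 2 the labels are {c}, so c → b is false there. This is the first violation.

2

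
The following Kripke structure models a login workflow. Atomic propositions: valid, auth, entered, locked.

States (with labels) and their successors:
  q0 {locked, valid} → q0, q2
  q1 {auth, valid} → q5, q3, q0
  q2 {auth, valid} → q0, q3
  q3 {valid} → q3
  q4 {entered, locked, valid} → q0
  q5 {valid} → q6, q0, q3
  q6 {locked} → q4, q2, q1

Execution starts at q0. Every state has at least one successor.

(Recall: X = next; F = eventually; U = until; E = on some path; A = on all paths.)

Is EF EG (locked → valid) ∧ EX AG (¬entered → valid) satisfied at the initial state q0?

States satisfying EG (locked → valid): {q0, q1, q2, q3, q4, q5}.
States satisfying EF EG (locked → valid): {q0, q1, q2, q3, q4, q5, q6}.
States satisfying AG (¬entered → valid): {q0, q2, q3, q4}.
States satisfying EX AG (¬entered → valid): {q0, q1, q2, q3, q4, q5, q6}.
States satisfying EF EG (locked → valid) ∧ EX AG (¬entered → valid): {q0, q1, q2, q3, q4, q5, q6}.
q0 ∈ Sat(EF EG (locked → valid) ∧ EX AG (¬entered → valid)).

Satisfied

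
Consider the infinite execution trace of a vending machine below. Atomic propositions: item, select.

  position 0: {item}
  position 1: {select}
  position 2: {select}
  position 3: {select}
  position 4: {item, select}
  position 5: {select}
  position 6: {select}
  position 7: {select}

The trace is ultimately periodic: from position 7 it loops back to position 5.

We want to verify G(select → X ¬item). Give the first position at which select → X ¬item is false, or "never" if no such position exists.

Check select → X ¬item at each position in order: 0 ✓, 1 ✓, 2 ✓.
At position 3 the labels are {select} and the next position 4 has {item, select}, so select → X ¬item is false there. This is the first violation.

3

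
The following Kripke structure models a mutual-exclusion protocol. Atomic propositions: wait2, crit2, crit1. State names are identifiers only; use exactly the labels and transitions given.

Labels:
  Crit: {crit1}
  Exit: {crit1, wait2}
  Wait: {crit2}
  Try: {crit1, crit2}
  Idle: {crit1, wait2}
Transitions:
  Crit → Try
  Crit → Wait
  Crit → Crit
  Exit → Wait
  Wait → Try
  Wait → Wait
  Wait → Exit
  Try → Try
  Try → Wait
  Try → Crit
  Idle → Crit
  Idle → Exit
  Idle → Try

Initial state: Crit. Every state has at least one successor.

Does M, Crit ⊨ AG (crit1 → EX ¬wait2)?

States satisfying crit1 → EX ¬wait2: {Crit, Exit, Wait, Try, Idle}.
States satisfying AG (crit1 → EX ¬wait2): {Crit, Exit, Wait, Try, Idle}.
Every state reachable from Crit satisfies crit1 → EX ¬wait2.
Crit ∈ Sat(AG (crit1 → EX ¬wait2)).

Yes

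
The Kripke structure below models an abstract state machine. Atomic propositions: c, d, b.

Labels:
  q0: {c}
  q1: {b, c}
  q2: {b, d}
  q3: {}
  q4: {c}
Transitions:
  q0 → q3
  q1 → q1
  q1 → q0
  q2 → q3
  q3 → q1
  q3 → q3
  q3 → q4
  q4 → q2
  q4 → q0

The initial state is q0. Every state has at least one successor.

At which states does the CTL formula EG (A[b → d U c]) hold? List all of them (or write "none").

States satisfying A[b → d U c]: {q0, q1, q4}.
States satisfying EG (A[b → d U c]): {q1}.

{q1}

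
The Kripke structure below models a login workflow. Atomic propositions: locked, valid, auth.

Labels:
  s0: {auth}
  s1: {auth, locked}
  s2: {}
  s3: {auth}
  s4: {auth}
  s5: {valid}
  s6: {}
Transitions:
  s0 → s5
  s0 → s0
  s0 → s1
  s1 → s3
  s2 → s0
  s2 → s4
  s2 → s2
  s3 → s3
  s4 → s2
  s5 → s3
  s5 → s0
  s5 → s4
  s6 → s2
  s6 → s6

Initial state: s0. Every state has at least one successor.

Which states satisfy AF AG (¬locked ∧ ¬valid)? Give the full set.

States satisfying AG (¬locked ∧ ¬valid): {s3}.
States satisfying AF AG (¬locked ∧ ¬valid): {s1, s3}.

{s1, s3}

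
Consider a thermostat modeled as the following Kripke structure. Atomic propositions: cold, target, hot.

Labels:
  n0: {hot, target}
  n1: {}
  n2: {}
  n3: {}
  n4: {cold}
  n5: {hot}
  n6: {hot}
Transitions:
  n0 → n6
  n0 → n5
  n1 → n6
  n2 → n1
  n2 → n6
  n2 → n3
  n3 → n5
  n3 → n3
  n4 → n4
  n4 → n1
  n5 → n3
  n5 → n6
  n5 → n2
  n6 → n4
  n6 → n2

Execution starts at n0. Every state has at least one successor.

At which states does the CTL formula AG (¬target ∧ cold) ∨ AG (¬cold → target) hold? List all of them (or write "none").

States satisfying ¬target ∧ cold: {n4}.
States satisfying AG (¬target ∧ cold): ∅.
States satisfying ¬cold → target: {n0, n4}.
States satisfying AG (¬cold → target): ∅.
States satisfying AG (¬target ∧ cold) ∨ AG (¬cold → target): ∅.

none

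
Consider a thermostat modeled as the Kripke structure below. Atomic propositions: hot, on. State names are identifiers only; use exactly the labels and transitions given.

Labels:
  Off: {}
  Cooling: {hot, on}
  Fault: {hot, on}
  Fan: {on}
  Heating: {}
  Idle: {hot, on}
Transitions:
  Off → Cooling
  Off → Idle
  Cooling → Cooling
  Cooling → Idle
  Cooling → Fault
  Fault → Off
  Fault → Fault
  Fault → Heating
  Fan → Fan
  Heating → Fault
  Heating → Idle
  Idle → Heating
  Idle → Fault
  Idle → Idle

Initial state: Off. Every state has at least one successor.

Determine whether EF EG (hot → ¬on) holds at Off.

Does not hold

States satisfying EG (hot → ¬on): {Fan}.
States satisfying EF EG (hot → ¬on): {Fan}.
No suitable path/successor from Off witnesses the formula.
Off ∉ Sat(EF EG (hot → ¬on)).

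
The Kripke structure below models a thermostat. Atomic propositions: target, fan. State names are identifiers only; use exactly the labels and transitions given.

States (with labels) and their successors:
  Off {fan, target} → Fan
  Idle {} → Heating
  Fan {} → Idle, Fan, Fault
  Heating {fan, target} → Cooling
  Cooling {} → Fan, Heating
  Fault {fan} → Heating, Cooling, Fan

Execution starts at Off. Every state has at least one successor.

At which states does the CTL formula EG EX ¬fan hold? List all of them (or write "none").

{Off, Fan, Heating, Cooling, Fault}

States satisfying EX ¬fan: {Off, Fan, Heating, Cooling, Fault}.
States satisfying EG EX ¬fan: {Off, Fan, Heating, Cooling, Fault}.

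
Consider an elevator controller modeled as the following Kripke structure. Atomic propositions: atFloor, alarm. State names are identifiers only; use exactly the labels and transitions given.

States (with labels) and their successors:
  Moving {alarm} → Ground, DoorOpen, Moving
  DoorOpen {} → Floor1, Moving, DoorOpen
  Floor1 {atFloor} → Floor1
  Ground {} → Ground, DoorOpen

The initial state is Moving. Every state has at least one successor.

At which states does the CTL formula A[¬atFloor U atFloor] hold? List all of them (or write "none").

{Floor1}

States satisfying ¬atFloor: {Moving, DoorOpen, Ground}.
States satisfying atFloor: {Floor1}.
States satisfying A[¬atFloor U atFloor]: {Floor1}.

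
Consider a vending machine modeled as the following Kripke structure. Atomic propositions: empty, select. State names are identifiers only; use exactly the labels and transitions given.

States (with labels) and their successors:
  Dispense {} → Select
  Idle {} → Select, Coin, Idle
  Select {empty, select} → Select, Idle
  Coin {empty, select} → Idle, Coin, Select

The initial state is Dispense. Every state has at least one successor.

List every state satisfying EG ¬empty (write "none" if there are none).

States satisfying ¬empty: {Dispense, Idle}.
States satisfying EG ¬empty: {Idle}.

{Idle}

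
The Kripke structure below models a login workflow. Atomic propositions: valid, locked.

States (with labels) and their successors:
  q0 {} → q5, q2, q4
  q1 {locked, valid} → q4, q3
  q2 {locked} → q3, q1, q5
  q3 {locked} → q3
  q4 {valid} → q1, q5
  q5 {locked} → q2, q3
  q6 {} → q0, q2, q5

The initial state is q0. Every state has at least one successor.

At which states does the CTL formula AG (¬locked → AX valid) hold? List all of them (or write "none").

{q3}

States satisfying ¬locked → AX valid: {q1, q2, q3, q5}.
States satisfying AG (¬locked → AX valid): {q3}.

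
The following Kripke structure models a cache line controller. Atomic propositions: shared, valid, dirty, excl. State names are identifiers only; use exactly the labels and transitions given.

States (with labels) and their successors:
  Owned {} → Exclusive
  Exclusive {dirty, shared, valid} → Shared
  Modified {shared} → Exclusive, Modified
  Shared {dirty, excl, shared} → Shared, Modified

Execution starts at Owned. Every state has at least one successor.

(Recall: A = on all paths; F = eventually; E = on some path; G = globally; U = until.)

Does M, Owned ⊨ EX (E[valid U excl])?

States satisfying E[valid U excl]: {Exclusive, Shared}.
States satisfying EX (E[valid U excl]): {Owned, Exclusive, Modified, Shared}.
Owned ∈ Sat(EX (E[valid U excl])).

Holds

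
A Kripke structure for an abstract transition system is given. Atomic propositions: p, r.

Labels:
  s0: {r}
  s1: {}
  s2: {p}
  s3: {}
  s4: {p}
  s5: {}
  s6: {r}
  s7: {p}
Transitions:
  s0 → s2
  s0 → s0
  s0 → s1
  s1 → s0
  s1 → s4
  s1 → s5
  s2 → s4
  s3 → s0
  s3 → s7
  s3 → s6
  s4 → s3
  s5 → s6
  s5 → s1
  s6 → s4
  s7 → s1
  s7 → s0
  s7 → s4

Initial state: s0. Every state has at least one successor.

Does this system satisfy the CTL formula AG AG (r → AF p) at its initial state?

Violated

States satisfying AG (r → AF p): ∅.
States satisfying AG AG (r → AF p): ∅.
s0 is reachable from s0 and violates AG (r → AF p), so AG fails at s0.
s0 ∉ Sat(AG AG (r → AF p)).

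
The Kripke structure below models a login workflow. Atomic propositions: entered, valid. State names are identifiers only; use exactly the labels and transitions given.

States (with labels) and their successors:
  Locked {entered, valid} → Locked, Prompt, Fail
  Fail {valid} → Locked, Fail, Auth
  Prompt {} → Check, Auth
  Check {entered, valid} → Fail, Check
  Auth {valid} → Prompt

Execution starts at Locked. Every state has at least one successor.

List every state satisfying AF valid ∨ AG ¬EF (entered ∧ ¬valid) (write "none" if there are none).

{Locked, Fail, Prompt, Check, Auth}

States satisfying valid: {Locked, Fail, Check, Auth}.
States satisfying AF valid: {Locked, Fail, Prompt, Check, Auth}.
States satisfying ¬EF (entered ∧ ¬valid): {Locked, Fail, Prompt, Check, Auth}.
States satisfying AG ¬EF (entered ∧ ¬valid): {Locked, Fail, Prompt, Check, Auth}.
States satisfying AF valid ∨ AG ¬EF (entered ∧ ¬valid): {Locked, Fail, Prompt, Check, Auth}.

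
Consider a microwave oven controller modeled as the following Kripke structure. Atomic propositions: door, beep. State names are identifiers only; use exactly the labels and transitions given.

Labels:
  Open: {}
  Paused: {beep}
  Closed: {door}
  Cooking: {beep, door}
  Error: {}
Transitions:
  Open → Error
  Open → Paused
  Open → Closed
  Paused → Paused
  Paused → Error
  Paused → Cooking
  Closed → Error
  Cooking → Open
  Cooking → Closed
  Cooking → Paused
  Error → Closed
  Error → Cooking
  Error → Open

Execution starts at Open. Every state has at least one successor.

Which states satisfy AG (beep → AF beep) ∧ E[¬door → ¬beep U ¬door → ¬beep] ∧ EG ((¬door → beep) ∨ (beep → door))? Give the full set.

States satisfying beep → AF beep: {Open, Paused, Closed, Cooking, Error}.
States satisfying AG (beep → AF beep): {Open, Paused, Closed, Cooking, Error}.
States satisfying ¬door → ¬beep: {Open, Closed, Cooking, Error}.
States satisfying E[¬door → ¬beep U ¬door → ¬beep]: {Open, Closed, Cooking, Error}.
States satisfying (¬door → beep) ∨ (beep → door): {Open, Paused, Closed, Cooking, Error}.
States satisfying EG ((¬door → beep) ∨ (beep → door)): {Open, Paused, Closed, Cooking, Error}.
States satisfying AG (beep → AF beep) ∧ E[¬door → ¬beep U ¬door → ¬beep] ∧ EG ((¬door → beep) ∨ (beep → door)): {Open, Closed, Cooking, Error}.

{Open, Closed, Cooking, Error}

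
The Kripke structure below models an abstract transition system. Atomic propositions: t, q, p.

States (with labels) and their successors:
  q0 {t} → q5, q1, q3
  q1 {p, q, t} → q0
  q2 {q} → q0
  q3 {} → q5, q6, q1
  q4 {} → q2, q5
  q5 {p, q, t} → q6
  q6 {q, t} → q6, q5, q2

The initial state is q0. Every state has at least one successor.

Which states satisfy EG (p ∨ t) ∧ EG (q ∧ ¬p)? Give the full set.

{q6}

States satisfying p ∨ t: {q0, q1, q5, q6}.
States satisfying EG (p ∨ t): {q0, q1, q5, q6}.
States satisfying q ∧ ¬p: {q2, q6}.
States satisfying EG (q ∧ ¬p): {q6}.
States satisfying EG (p ∨ t) ∧ EG (q ∧ ¬p): {q6}.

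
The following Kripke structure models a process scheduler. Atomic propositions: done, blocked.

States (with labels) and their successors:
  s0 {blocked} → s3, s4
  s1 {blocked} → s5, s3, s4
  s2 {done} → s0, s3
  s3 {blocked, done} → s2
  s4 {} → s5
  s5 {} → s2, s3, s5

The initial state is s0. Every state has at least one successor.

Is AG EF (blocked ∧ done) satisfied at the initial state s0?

States satisfying EF (blocked ∧ done): {s0, s1, s2, s3, s4, s5}.
States satisfying AG EF (blocked ∧ done): {s0, s1, s2, s3, s4, s5}.
Every state reachable from s0 satisfies EF (blocked ∧ done).
s0 ∈ Sat(AG EF (blocked ∧ done)).

Yes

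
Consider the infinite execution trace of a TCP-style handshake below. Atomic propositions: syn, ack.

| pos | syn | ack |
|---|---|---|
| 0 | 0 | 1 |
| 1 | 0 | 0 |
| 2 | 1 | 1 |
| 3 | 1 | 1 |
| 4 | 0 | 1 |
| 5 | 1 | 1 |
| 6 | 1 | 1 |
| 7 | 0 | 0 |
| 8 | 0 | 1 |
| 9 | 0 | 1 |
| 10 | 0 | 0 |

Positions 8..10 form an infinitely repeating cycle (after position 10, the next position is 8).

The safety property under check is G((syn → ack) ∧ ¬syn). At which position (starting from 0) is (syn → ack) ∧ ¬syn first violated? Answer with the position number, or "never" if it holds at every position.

2

Check (syn → ack) ∧ ¬syn at each position in order: 0 ✓, 1 ✓.
At position 2 the labels are {ack, syn}, so (syn → ack) ∧ ¬syn is false there. This is the first violation.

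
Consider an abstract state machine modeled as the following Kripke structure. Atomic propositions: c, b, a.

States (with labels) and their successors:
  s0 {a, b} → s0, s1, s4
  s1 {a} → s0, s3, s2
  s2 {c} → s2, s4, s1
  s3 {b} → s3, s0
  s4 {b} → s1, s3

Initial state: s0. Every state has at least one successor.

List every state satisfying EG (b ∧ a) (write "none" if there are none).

States satisfying b ∧ a: {s0}.
States satisfying EG (b ∧ a): {s0}.

{s0}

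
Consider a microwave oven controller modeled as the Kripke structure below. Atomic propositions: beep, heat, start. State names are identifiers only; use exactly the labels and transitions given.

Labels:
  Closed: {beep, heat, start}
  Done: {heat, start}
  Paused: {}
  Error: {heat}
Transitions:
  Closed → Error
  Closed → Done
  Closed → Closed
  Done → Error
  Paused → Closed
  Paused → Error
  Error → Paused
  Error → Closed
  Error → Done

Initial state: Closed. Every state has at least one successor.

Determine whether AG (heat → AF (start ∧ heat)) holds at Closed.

States satisfying heat → AF (start ∧ heat): {Closed, Done, Paused}.
States satisfying AG (heat → AF (start ∧ heat)): ∅.
Error is reachable from Closed and violates heat → AF (start ∧ heat), so AG fails at Closed.
Closed ∉ Sat(AG (heat → AF (start ∧ heat))).

Violated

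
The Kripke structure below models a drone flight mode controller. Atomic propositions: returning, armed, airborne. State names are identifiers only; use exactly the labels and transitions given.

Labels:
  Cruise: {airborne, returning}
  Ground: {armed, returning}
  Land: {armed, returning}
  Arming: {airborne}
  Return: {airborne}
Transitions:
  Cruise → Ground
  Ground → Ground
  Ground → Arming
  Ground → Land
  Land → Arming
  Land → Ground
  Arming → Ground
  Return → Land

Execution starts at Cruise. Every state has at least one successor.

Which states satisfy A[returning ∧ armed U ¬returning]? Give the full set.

{Arming, Return}

States satisfying returning ∧ armed: {Ground, Land}.
States satisfying ¬returning: {Arming, Return}.
States satisfying A[returning ∧ armed U ¬returning]: {Arming, Return}.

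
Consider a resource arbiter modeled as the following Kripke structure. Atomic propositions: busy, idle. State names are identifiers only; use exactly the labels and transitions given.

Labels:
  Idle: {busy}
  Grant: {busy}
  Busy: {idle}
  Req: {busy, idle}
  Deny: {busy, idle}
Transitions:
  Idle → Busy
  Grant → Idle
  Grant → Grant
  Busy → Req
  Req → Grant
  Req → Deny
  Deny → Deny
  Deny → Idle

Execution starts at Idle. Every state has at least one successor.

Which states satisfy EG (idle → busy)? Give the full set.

{Grant, Req, Deny}

States satisfying idle → busy: {Idle, Grant, Req, Deny}.
States satisfying EG (idle → busy): {Grant, Req, Deny}.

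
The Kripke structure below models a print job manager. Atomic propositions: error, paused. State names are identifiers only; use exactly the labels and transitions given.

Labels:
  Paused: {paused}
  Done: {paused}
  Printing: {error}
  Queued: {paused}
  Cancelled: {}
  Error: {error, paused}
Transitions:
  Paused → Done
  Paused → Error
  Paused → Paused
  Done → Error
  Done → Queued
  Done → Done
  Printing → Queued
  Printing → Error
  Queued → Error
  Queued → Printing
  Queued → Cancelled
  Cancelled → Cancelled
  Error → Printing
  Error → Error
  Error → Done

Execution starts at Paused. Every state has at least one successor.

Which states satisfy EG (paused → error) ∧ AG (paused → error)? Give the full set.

{Cancelled}

States satisfying paused → error: {Printing, Cancelled, Error}.
States satisfying EG (paused → error): {Printing, Cancelled, Error}.
States satisfying AG (paused → error): {Cancelled}.
States satisfying EG (paused → error) ∧ AG (paused → error): {Cancelled}.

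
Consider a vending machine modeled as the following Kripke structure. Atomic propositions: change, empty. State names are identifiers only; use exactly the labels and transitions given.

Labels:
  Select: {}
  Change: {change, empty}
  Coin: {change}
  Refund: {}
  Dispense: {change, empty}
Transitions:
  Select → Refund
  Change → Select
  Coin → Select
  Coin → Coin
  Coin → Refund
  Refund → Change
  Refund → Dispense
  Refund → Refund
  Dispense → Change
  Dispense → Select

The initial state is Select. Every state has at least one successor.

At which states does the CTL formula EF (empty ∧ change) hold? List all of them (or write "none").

States satisfying empty ∧ change: {Change, Dispense}.
States satisfying EF (empty ∧ change): {Select, Change, Coin, Refund, Dispense}.

{Select, Change, Coin, Refund, Dispense}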